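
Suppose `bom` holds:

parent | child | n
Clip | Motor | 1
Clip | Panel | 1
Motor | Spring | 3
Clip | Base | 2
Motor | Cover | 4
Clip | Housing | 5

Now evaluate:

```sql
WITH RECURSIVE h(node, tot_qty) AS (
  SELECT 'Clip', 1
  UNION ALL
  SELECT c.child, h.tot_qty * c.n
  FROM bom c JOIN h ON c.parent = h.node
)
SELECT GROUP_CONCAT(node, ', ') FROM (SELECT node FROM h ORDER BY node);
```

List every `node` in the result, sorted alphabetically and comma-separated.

Base, Clip, Cover, Housing, Motor, Panel, Spring

Base: (Clip, tot_qty=1).
Iteration 1: components of {Clip} -> Base = 1*2 = 2, Housing = 1*5 = 5, Motor = 1*1 = 1, Panel = 1*1 = 1.
Iteration 2: components of {Base,Housing,Motor,Panel} -> Cover = 1*4 = 4, Spring = 1*3 = 3.
Iteration 3: no further components; recursion stops.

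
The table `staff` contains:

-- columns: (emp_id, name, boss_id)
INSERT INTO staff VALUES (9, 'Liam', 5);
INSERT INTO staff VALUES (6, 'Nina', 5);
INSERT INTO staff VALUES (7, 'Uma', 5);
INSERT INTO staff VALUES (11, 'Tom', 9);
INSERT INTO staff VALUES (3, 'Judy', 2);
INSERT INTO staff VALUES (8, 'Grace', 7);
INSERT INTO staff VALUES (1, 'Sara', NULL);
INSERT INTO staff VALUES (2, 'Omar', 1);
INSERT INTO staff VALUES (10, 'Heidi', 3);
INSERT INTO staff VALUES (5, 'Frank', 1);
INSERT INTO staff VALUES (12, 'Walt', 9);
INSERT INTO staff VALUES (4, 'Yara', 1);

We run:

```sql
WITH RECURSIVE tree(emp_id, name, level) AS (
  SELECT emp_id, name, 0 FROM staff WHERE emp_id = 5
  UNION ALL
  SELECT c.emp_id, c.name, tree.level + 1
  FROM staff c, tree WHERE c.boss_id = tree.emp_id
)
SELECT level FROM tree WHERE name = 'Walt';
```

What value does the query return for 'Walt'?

Base: emp_id=5 (Frank) at level 0.
Iteration 1: rows with boss_id in {5} -> Nina (id 6, level 1), Uma (id 7, level 1), Liam (id 9, level 1).
Iteration 2: rows with boss_id in {6,7,9} -> Grace (id 8, level 2), Tom (id 11, level 2), Walt (id 12, level 2).
Iteration 3: no rows with boss_id in {8,11,12}; recursion stops.

2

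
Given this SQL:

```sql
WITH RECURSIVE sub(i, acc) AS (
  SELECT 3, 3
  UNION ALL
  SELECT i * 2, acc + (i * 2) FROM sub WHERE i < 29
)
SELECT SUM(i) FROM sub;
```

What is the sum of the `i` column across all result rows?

93

Base: i=3, acc=3.
Iteration 1: 3 < 29 holds -> i = 3 * 2 = 6, acc = 3 + 6 = 9.
Iteration 2: 6 < 29 holds -> i = 6 * 2 = 12, acc = 9 + 12 = 21.
Iteration 3: 12 < 29 holds -> i = 12 * 2 = 24, acc = 21 + 24 = 45.
Iteration 4: 24 < 29 holds -> i = 24 * 2 = 48, acc = 45 + 48 = 93.
Iteration 5: 48 < 29 fails; recursion stops.
SUM(i) = 3 + 6 + 12 + 24 + 48 = 93.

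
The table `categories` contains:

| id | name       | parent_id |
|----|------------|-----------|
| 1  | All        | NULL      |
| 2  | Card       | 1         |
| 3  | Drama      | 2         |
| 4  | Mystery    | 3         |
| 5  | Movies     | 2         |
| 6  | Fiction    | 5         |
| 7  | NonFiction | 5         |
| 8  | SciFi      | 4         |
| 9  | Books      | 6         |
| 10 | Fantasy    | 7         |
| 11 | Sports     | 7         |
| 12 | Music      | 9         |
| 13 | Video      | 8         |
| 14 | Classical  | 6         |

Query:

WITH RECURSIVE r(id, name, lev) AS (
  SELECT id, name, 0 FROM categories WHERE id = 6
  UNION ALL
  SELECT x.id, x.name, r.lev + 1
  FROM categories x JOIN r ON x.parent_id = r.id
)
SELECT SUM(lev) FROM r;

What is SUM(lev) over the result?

Base: id=6 (Fiction) at lev 0.
Iteration 1: rows with parent_id in {6} -> Books (id 9, lev 1), Classical (id 14, lev 1).
Iteration 2: rows with parent_id in {9,14} -> Music (id 12, lev 2).
Iteration 3: no rows with parent_id in {12}; recursion stops.
SUM(lev) = 0 + 1 + 1 + 2 = 4.

4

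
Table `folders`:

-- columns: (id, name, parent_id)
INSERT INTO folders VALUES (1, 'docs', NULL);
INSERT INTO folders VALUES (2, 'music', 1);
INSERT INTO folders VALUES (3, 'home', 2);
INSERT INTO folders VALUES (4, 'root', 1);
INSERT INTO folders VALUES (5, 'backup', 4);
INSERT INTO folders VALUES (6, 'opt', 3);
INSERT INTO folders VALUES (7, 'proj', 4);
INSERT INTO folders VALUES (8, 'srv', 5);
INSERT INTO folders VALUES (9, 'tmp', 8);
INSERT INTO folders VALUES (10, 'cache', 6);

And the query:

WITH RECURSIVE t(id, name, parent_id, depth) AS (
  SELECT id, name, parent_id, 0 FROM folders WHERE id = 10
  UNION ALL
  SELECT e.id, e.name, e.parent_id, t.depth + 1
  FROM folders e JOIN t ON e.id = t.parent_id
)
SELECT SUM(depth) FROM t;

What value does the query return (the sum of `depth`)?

Base: id=10 (cache), parent_id=6, depth 0.
Iteration 1: join on id=6 -> opt (id 6, parent_id=3, depth 1).
Iteration 2: join on id=3 -> home (id 3, parent_id=2, depth 2).
Iteration 3: join on id=2 -> music (id 2, parent_id=1, depth 3).
Iteration 4: join on id=1 -> docs (id 1, parent_id=NULL, depth 4).
Iteration 5: parent_id is NULL; no match; recursion stops.
SUM(depth) = 0 + 1 + 2 + 3 + 4 = 10.

10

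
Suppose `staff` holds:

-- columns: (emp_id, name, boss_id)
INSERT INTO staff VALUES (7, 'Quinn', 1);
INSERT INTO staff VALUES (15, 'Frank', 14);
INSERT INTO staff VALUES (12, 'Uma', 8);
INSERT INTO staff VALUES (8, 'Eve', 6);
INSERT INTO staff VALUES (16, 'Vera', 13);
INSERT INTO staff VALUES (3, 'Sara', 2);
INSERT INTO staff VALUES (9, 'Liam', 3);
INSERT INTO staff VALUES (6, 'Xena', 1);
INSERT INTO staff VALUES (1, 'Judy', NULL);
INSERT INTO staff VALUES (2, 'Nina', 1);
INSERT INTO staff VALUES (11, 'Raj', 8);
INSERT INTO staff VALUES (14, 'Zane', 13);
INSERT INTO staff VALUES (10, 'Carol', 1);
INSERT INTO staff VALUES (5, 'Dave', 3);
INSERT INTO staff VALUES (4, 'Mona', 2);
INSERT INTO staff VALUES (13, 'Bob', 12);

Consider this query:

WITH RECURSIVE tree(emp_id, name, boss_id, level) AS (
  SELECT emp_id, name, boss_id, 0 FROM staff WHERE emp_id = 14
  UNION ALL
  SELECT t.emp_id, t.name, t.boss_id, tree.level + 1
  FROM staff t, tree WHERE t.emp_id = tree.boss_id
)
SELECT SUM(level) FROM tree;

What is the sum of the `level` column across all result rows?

Base: emp_id=14 (Zane), boss_id=13, level 0.
Iteration 1: join on emp_id=13 -> Bob (id 13, boss_id=12, level 1).
Iteration 2: join on emp_id=12 -> Uma (id 12, boss_id=8, level 2).
Iteration 3: join on emp_id=8 -> Eve (id 8, boss_id=6, level 3).
Iteration 4: join on emp_id=6 -> Xena (id 6, boss_id=1, level 4).
Iteration 5: join on emp_id=1 -> Judy (id 1, boss_id=NULL, level 5).
Iteration 6: boss_id is NULL; no match; recursion stops.
SUM(level) = 0 + 1 + 2 + 3 + 4 + 5 = 15.

15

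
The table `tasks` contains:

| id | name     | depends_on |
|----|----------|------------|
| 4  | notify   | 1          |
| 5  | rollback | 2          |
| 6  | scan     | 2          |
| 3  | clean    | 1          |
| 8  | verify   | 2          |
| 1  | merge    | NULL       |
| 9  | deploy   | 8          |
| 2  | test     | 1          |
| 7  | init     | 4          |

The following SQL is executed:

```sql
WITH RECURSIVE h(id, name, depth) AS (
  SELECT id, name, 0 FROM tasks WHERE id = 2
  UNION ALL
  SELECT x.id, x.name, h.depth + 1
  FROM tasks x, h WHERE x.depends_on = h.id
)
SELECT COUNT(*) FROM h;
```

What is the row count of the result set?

5

Base: id=2 (test) at depth 0.
Iteration 1: rows with depends_on in {2} -> rollback (id 5, depth 1), scan (id 6, depth 1), verify (id 8, depth 1).
Iteration 2: rows with depends_on in {5,6,8} -> deploy (id 9, depth 2).
Iteration 3: no rows with depends_on in {9}; recursion stops.
Total rows emitted: 5.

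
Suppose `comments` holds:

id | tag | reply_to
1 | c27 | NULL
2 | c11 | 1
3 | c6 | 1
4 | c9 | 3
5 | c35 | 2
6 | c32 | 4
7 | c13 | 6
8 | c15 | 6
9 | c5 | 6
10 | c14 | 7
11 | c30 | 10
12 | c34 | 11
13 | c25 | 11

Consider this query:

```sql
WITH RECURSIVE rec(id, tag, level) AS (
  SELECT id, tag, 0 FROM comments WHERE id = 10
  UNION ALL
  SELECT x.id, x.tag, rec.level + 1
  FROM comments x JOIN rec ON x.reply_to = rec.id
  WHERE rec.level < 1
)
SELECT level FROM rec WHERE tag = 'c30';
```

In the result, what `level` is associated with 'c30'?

1

Base: id=10 (c14) at level 0.
Iteration 1: rows with reply_to in {10} -> c30 (id 11, level 1).
Iteration 2: level < 1 fails for all current rows; recursion stops.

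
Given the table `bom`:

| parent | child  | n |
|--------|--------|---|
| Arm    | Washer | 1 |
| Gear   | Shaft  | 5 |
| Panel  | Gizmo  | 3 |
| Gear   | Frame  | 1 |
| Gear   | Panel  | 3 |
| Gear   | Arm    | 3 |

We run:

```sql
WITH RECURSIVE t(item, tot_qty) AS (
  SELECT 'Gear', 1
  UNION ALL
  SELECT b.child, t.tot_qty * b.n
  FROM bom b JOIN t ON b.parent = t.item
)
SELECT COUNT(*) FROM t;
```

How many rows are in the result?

Base: (Gear, tot_qty=1).
Iteration 1: components of {Gear} -> Arm = 1*3 = 3, Frame = 1*1 = 1, Panel = 1*3 = 3, Shaft = 1*5 = 5.
Iteration 2: components of {Arm,Frame,Panel,Shaft} -> Gizmo = 3*3 = 9, Washer = 3*1 = 3.
Iteration 3: no further components; recursion stops.
Total rows emitted: 7.

7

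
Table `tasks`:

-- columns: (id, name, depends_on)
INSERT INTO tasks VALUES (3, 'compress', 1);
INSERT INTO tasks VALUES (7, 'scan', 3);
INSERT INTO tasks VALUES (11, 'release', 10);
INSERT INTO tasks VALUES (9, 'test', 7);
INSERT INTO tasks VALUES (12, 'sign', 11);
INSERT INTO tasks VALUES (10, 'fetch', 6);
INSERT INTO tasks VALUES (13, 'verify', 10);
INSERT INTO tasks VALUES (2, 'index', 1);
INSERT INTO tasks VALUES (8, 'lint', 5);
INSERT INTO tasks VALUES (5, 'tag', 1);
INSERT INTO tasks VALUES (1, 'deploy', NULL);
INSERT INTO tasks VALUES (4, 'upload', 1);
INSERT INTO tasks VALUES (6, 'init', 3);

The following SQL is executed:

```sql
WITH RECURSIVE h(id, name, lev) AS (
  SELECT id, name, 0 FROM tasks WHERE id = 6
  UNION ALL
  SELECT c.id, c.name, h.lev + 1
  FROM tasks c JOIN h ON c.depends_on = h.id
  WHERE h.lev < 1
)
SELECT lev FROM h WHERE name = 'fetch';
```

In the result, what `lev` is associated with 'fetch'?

Base: id=6 (init) at lev 0.
Iteration 1: rows with depends_on in {6} -> fetch (id 10, lev 1).
Iteration 2: lev < 1 fails for all current rows; recursion stops.

1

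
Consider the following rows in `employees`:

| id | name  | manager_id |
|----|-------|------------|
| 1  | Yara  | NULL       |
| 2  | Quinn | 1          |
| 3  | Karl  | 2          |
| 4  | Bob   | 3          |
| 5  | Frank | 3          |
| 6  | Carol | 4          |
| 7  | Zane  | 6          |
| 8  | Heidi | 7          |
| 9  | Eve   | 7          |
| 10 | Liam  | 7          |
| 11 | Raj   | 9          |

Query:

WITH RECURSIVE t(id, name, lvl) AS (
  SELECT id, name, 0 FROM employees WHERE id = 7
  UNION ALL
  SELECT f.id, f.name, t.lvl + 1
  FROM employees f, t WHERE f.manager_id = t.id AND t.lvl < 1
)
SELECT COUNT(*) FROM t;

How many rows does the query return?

Base: id=7 (Zane) at lvl 0.
Iteration 1: rows with manager_id in {7} -> Heidi (id 8, lvl 1), Eve (id 9, lvl 1), Liam (id 10, lvl 1).
Iteration 2: lvl < 1 fails for all current rows; recursion stops.
Total rows emitted: 4.

4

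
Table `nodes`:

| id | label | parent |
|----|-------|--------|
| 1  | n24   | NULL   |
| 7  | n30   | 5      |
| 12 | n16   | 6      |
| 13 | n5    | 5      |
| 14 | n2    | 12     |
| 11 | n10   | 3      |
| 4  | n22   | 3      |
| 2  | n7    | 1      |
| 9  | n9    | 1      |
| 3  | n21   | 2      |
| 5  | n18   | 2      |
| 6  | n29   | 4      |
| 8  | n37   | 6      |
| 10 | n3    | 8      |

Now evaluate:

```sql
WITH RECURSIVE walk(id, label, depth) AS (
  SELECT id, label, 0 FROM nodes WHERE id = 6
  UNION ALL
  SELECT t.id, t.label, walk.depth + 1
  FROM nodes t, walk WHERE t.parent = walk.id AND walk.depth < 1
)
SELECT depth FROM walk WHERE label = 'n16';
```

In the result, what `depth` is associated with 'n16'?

Base: id=6 (n29) at depth 0.
Iteration 1: rows with parent in {6} -> n37 (id 8, depth 1), n16 (id 12, depth 1).
Iteration 2: depth < 1 fails for all current rows; recursion stops.

1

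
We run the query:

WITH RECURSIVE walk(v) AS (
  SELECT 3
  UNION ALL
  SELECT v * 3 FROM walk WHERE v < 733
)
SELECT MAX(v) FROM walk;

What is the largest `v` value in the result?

2187

Base: v=3.
Iteration 1: 3 < 733 holds -> v = 3 * 3 = 9.
Iteration 2: 9 < 733 holds -> v = 9 * 3 = 27.
Iteration 3: 27 < 733 holds -> v = 27 * 3 = 81.
Iteration 4: 81 < 733 holds -> v = 81 * 3 = 243.
Iteration 5: 243 < 733 holds -> v = 243 * 3 = 729.
Iteration 6: 729 < 733 holds -> v = 729 * 3 = 2187.
Iteration 7: 2187 < 733 fails; recursion stops.
v values: 3, 9, 27, 81, 243, 729, 2187; the maximum is 2187.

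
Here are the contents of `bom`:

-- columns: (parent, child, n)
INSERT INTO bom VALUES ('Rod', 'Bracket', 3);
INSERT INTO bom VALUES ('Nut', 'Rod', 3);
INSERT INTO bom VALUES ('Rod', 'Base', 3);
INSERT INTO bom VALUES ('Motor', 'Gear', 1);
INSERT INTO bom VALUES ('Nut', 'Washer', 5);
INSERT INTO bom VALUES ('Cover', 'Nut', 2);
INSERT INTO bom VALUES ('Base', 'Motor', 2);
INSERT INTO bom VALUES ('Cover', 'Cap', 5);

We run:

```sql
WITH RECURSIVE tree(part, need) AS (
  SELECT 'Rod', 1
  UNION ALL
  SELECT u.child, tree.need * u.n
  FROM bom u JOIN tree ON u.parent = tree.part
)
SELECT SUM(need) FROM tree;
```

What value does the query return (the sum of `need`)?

19

Base: (Rod, need=1).
Iteration 1: components of {Rod} -> Base = 1*3 = 3, Bracket = 1*3 = 3.
Iteration 2: components of {Base,Bracket} -> Motor = 3*2 = 6.
Iteration 3: components of {Motor} -> Gear = 6*1 = 6.
Iteration 4: no further components; recursion stops.
SUM(need) = 1 + 3 + 3 + 6 + 6 = 19.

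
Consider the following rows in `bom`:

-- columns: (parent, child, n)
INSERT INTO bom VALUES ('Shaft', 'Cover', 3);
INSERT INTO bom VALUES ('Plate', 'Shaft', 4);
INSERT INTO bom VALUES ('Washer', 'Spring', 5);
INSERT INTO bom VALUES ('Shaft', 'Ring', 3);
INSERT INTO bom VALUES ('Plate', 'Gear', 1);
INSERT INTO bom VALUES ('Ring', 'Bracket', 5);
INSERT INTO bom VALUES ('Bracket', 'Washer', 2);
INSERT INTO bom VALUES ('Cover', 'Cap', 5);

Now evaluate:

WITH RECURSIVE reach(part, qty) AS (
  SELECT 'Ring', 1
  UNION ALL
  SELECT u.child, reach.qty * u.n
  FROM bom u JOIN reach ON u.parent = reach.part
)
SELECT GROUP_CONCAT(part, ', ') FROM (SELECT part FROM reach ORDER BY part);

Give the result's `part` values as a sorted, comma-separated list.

Bracket, Ring, Spring, Washer

Base: (Ring, qty=1).
Iteration 1: components of {Ring} -> Bracket = 1*5 = 5.
Iteration 2: components of {Bracket} -> Washer = 5*2 = 10.
Iteration 3: components of {Washer} -> Spring = 10*5 = 50.
Iteration 4: no further components; recursion stops.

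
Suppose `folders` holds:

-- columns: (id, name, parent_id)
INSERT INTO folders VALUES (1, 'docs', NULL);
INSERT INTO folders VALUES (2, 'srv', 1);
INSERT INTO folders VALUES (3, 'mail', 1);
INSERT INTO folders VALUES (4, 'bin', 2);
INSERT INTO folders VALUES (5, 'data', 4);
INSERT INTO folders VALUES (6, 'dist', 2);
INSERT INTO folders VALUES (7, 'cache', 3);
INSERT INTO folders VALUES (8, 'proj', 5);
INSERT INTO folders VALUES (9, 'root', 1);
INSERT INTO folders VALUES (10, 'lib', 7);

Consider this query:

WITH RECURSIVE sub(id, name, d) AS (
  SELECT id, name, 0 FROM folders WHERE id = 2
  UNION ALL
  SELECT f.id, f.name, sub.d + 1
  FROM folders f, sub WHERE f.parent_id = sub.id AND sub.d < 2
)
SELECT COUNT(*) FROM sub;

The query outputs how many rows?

Base: id=2 (srv) at d 0.
Iteration 1: rows with parent_id in {2} -> bin (id 4, d 1), dist (id 6, d 1).
Iteration 2: rows with parent_id in {4,6} -> data (id 5, d 2).
Iteration 3: d < 2 fails for all current rows; recursion stops.
Total rows emitted: 4.

4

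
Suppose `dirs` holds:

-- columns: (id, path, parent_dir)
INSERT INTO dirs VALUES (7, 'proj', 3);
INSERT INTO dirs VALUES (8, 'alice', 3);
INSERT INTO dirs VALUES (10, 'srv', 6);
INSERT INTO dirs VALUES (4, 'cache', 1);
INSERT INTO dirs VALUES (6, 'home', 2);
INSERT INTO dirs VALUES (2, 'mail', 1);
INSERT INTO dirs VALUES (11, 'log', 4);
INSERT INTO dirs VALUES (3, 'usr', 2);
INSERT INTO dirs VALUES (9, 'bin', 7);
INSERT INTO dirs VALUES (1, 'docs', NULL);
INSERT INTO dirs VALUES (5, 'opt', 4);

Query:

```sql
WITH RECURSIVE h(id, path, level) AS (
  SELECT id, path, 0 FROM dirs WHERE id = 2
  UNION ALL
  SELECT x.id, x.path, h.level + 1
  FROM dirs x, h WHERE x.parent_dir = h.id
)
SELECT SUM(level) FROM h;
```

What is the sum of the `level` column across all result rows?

11

Base: id=2 (mail) at level 0.
Iteration 1: rows with parent_dir in {2} -> usr (id 3, level 1), home (id 6, level 1).
Iteration 2: rows with parent_dir in {3,6} -> proj (id 7, level 2), alice (id 8, level 2), srv (id 10, level 2).
Iteration 3: rows with parent_dir in {7,8,10} -> bin (id 9, level 3).
Iteration 4: no rows with parent_dir in {9}; recursion stops.
SUM(level) = 0 + 1 + 1 + 2 + 2 + 2 + 3 = 11.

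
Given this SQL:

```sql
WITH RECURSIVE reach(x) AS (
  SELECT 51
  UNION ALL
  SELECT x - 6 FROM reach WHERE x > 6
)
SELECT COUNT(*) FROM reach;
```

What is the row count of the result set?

Base: x=51.
Iteration 1: 51 > 6 holds -> x = 51 - 6 = 45.
Iteration 2: 45 > 6 holds -> x = 45 - 6 = 39.
Iteration 3: 39 > 6 holds -> x = 39 - 6 = 33.
Iteration 4: 33 > 6 holds -> x = 33 - 6 = 27.
Iteration 5: 27 > 6 holds -> x = 27 - 6 = 21.
Iteration 6: 21 > 6 holds -> x = 21 - 6 = 15.
Iteration 7: 15 > 6 holds -> x = 15 - 6 = 9.
Iteration 8: 9 > 6 holds -> x = 9 - 6 = 3.
Iteration 9: 3 > 6 fails; recursion stops.
Total rows emitted: 9.

9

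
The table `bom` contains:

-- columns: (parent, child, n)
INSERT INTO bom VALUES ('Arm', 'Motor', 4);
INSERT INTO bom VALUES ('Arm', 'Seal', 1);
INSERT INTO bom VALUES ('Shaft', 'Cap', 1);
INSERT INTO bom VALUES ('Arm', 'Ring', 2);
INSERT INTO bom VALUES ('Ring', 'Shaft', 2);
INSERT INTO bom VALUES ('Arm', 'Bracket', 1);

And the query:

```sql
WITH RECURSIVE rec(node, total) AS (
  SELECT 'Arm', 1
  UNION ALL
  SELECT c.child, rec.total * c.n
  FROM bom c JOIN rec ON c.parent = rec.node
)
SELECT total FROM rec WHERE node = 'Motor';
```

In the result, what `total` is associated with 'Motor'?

4

Base: (Arm, total=1).
Iteration 1: components of {Arm} -> Bracket = 1*1 = 1, Motor = 1*4 = 4, Ring = 1*2 = 2, Seal = 1*1 = 1.
Iteration 2: components of {Bracket,Motor,Ring,Seal} -> Shaft = 2*2 = 4.
Iteration 3: components of {Shaft} -> Cap = 4*1 = 4.
Iteration 4: no further components; recursion stops.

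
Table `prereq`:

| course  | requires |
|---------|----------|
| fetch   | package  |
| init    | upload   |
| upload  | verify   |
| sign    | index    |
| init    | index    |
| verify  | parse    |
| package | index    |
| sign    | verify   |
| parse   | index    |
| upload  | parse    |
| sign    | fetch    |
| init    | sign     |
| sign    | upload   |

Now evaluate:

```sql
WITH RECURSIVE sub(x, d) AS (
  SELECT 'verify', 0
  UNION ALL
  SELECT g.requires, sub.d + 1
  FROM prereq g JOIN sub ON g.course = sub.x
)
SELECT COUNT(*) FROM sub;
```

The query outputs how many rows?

3

Base: (verify, d=0).
Iteration 1: edges from {verify} -> (parse, d=1).
Iteration 2: edges from {parse} -> (index, d=2).
Iteration 3: no outgoing edges from {index}; recursion stops.
Total rows emitted: 3.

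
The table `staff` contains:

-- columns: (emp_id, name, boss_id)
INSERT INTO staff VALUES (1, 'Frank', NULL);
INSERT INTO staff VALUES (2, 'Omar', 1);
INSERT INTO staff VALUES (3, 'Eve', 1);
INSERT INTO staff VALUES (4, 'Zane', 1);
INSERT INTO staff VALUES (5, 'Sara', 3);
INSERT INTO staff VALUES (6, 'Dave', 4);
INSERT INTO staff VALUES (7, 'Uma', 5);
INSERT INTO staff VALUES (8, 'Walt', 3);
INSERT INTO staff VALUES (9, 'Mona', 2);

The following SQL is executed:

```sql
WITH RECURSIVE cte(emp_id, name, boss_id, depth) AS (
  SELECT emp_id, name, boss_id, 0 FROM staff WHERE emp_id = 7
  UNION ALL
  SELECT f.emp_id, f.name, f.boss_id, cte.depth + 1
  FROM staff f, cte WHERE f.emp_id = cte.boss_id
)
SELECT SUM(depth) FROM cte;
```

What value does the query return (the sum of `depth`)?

6

Base: emp_id=7 (Uma), boss_id=5, depth 0.
Iteration 1: join on emp_id=5 -> Sara (id 5, boss_id=3, depth 1).
Iteration 2: join on emp_id=3 -> Eve (id 3, boss_id=1, depth 2).
Iteration 3: join on emp_id=1 -> Frank (id 1, boss_id=NULL, depth 3).
Iteration 4: boss_id is NULL; no match; recursion stops.
SUM(depth) = 0 + 1 + 2 + 3 = 6.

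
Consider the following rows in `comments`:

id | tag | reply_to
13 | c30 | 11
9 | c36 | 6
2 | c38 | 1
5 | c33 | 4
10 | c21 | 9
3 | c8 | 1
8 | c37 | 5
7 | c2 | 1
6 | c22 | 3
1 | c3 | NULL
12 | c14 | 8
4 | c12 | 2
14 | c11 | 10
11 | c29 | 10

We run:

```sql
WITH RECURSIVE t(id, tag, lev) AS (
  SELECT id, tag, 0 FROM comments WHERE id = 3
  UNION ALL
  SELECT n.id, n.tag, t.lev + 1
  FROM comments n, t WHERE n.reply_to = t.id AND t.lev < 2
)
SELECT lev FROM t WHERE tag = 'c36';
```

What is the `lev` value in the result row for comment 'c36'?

Base: id=3 (c8) at lev 0.
Iteration 1: rows with reply_to in {3} -> c22 (id 6, lev 1).
Iteration 2: rows with reply_to in {6} -> c36 (id 9, lev 2).
Iteration 3: lev < 2 fails for all current rows; recursion stops.

2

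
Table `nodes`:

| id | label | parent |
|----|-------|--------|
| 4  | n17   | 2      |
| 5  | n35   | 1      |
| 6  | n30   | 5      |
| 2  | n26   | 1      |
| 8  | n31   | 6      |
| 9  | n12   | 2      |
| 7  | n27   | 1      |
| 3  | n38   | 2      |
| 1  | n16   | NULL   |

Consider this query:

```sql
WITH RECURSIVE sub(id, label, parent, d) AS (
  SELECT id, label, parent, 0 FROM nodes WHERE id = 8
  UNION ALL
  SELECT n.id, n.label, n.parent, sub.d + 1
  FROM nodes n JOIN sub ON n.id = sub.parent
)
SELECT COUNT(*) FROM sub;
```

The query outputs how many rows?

Base: id=8 (n31), parent=6, d 0.
Iteration 1: join on id=6 -> n30 (id 6, parent=5, d 1).
Iteration 2: join on id=5 -> n35 (id 5, parent=1, d 2).
Iteration 3: join on id=1 -> n16 (id 1, parent=NULL, d 3).
Iteration 4: parent is NULL; no match; recursion stops.
Total rows emitted: 4.

4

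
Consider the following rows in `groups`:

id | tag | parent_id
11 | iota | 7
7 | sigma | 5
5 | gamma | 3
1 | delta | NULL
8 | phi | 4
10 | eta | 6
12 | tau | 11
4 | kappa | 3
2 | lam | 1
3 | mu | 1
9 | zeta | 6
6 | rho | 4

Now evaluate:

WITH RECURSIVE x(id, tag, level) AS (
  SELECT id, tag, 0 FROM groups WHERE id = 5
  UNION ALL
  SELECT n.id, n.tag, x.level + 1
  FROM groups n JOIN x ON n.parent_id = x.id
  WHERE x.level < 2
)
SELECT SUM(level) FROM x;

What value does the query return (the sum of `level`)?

Base: id=5 (gamma) at level 0.
Iteration 1: rows with parent_id in {5} -> sigma (id 7, level 1).
Iteration 2: rows with parent_id in {7} -> iota (id 11, level 2).
Iteration 3: level < 2 fails for all current rows; recursion stops.
SUM(level) = 0 + 1 + 2 = 3.

3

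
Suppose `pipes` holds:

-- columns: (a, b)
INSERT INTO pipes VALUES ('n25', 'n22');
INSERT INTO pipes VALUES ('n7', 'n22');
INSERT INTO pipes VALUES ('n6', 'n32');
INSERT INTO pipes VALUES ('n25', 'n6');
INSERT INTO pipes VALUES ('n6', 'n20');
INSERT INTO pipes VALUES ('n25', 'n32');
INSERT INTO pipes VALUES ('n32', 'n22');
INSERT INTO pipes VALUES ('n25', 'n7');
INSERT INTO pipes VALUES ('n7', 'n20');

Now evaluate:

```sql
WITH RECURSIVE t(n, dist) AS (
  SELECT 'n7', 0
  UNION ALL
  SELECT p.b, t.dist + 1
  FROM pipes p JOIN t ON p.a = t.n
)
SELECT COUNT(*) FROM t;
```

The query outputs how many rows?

Base: (n7, dist=0).
Iteration 1: edges from {n7} -> (n20, dist=1), (n22, dist=1).
Iteration 2: no outgoing edges from {n20,n22}; recursion stops.
Total rows emitted: 3.

3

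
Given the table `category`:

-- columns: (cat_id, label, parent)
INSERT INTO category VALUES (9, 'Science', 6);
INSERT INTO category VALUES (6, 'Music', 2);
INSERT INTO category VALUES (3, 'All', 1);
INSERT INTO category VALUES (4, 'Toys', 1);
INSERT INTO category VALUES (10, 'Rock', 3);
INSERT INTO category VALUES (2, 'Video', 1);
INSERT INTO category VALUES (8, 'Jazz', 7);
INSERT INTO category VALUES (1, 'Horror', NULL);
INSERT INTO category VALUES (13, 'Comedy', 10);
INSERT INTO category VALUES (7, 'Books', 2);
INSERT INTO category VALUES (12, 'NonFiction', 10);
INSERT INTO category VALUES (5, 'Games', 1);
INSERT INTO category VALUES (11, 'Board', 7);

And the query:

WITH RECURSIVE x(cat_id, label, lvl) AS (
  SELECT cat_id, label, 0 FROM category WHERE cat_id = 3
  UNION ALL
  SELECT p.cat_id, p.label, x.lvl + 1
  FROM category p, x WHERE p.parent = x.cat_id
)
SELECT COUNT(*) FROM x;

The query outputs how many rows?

4

Base: cat_id=3 (All) at lvl 0.
Iteration 1: rows with parent in {3} -> Rock (id 10, lvl 1).
Iteration 2: rows with parent in {10} -> NonFiction (id 12, lvl 2), Comedy (id 13, lvl 2).
Iteration 3: no rows with parent in {12,13}; recursion stops.
Total rows emitted: 4.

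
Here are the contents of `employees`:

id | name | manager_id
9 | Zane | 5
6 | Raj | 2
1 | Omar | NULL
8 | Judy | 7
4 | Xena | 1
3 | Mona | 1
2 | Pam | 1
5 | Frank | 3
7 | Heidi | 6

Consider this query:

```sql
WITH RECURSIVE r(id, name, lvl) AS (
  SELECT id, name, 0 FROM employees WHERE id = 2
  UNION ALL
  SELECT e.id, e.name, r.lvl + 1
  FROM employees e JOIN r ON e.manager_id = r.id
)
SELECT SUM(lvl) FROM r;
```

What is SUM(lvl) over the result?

Base: id=2 (Pam) at lvl 0.
Iteration 1: rows with manager_id in {2} -> Raj (id 6, lvl 1).
Iteration 2: rows with manager_id in {6} -> Heidi (id 7, lvl 2).
Iteration 3: rows with manager_id in {7} -> Judy (id 8, lvl 3).
Iteration 4: no rows with manager_id in {8}; recursion stops.
SUM(lvl) = 0 + 1 + 2 + 3 = 6.

6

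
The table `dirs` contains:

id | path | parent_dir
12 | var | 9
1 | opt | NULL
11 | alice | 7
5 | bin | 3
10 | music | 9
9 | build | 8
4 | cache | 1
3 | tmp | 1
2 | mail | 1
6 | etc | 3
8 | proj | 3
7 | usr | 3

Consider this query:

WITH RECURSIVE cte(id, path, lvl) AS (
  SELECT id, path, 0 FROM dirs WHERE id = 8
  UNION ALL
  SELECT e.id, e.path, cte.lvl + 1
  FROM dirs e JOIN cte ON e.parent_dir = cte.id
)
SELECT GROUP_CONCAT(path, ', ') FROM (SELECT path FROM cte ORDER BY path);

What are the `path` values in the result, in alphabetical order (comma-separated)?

Base: id=8 (proj) at lvl 0.
Iteration 1: rows with parent_dir in {8} -> build (id 9, lvl 1).
Iteration 2: rows with parent_dir in {9} -> music (id 10, lvl 2), var (id 12, lvl 2).
Iteration 3: no rows with parent_dir in {10,12}; recursion stops.

build, music, proj, var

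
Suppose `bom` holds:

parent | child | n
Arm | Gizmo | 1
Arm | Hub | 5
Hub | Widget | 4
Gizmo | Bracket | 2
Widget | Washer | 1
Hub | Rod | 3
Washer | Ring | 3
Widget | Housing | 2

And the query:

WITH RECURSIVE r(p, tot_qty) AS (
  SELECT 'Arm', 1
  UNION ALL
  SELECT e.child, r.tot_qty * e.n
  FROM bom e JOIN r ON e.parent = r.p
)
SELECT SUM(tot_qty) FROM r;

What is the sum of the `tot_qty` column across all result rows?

164

Base: (Arm, tot_qty=1).
Iteration 1: components of {Arm} -> Gizmo = 1*1 = 1, Hub = 1*5 = 5.
Iteration 2: components of {Gizmo,Hub} -> Bracket = 1*2 = 2, Rod = 5*3 = 15, Widget = 5*4 = 20.
Iteration 3: components of {Bracket,Rod,Widget} -> Housing = 20*2 = 40, Washer = 20*1 = 20.
Iteration 4: components of {Housing,Washer} -> Ring = 20*3 = 60.
Iteration 5: no further components; recursion stops.
SUM(tot_qty) = 1 + 1 + 5 + 2 + 20 + 15 + 20 + 40 + 60 = 164.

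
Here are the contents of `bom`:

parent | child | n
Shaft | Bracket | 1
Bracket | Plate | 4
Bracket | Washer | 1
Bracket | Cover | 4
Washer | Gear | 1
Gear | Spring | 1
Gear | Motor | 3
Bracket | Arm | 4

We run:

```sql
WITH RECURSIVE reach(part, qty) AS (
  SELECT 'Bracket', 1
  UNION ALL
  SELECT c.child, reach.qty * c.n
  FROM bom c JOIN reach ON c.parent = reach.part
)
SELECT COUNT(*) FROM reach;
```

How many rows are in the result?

Base: (Bracket, qty=1).
Iteration 1: components of {Bracket} -> Arm = 1*4 = 4, Cover = 1*4 = 4, Plate = 1*4 = 4, Washer = 1*1 = 1.
Iteration 2: components of {Arm,Cover,Plate,Washer} -> Gear = 1*1 = 1.
Iteration 3: components of {Gear} -> Motor = 1*3 = 3, Spring = 1*1 = 1.
Iteration 4: no further components; recursion stops.
Total rows emitted: 8.

8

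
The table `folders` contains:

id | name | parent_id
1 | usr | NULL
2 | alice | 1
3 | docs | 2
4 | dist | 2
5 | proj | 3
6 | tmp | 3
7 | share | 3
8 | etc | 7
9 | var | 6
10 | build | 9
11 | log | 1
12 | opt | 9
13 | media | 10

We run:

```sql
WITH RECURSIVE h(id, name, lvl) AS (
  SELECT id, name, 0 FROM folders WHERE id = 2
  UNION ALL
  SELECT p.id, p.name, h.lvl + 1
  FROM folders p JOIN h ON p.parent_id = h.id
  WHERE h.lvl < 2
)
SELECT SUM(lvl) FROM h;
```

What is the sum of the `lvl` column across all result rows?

8

Base: id=2 (alice) at lvl 0.
Iteration 1: rows with parent_id in {2} -> docs (id 3, lvl 1), dist (id 4, lvl 1).
Iteration 2: rows with parent_id in {3,4} -> proj (id 5, lvl 2), tmp (id 6, lvl 2), share (id 7, lvl 2).
Iteration 3: lvl < 2 fails for all current rows; recursion stops.
SUM(lvl) = 0 + 1 + 1 + 2 + 2 + 2 = 8.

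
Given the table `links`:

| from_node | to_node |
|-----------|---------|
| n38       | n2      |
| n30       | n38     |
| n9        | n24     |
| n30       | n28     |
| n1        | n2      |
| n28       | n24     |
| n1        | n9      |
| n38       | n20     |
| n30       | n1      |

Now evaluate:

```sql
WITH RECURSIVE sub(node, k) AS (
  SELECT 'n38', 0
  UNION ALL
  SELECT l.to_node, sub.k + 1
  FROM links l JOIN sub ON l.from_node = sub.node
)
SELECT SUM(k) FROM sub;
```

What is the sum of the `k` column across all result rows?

2

Base: (n38, k=0).
Iteration 1: edges from {n38} -> (n2, k=1), (n20, k=1).
Iteration 2: no outgoing edges from {n2,n20}; recursion stops.
SUM(k) = 0 + 1 + 1 = 2.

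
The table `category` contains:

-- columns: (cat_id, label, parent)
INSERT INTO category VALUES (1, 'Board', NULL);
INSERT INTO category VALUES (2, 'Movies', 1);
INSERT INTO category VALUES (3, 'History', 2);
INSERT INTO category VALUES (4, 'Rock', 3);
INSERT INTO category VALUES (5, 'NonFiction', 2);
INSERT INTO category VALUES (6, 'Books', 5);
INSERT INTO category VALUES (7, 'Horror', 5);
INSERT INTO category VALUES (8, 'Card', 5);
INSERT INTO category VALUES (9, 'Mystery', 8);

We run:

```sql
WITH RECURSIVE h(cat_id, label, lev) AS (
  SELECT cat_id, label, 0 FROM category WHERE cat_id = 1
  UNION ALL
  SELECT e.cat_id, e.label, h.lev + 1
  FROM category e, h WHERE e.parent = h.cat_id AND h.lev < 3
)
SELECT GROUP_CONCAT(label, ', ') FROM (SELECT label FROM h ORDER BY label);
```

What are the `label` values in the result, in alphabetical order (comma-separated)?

Base: cat_id=1 (Board) at lev 0.
Iteration 1: rows with parent in {1} -> Movies (id 2, lev 1).
Iteration 2: rows with parent in {2} -> History (id 3, lev 2), NonFiction (id 5, lev 2).
Iteration 3: rows with parent in {3,5} -> Rock (id 4, lev 3), Books (id 6, lev 3), Horror (id 7, lev 3), Card (id 8, lev 3).
Iteration 4: lev < 3 fails for all current rows; recursion stops.

Board, Books, Card, History, Horror, Movies, NonFiction, Rock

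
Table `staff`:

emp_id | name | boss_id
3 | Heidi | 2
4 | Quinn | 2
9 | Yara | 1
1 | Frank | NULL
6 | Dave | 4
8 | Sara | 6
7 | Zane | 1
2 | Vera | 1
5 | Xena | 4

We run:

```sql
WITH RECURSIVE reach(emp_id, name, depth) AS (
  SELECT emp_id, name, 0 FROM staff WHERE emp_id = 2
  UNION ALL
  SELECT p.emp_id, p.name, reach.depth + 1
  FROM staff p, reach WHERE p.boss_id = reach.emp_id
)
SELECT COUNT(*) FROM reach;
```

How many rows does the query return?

6

Base: emp_id=2 (Vera) at depth 0.
Iteration 1: rows with boss_id in {2} -> Heidi (id 3, depth 1), Quinn (id 4, depth 1).
Iteration 2: rows with boss_id in {3,4} -> Xena (id 5, depth 2), Dave (id 6, depth 2).
Iteration 3: rows with boss_id in {5,6} -> Sara (id 8, depth 3).
Iteration 4: no rows with boss_id in {8}; recursion stops.
Total rows emitted: 6.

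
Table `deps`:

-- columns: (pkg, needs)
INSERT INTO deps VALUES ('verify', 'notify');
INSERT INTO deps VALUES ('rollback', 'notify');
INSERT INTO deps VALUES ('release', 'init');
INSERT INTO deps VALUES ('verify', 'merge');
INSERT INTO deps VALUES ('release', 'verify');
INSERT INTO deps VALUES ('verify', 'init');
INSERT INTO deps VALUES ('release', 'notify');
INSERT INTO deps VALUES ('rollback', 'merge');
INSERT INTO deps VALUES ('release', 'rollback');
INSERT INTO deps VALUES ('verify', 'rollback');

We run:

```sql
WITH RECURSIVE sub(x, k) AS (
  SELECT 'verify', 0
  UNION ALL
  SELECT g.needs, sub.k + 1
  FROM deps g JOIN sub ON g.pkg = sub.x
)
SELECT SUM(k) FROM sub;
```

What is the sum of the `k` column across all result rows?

Base: (verify, k=0).
Iteration 1: edges from {verify} -> (init, k=1), (merge, k=1), (notify, k=1), (rollback, k=1).
Iteration 2: edges from {init,merge,notify,rollback} -> (merge, k=2), (notify, k=2).
Iteration 3: no outgoing edges from {merge,notify}; recursion stops.
SUM(k) = 0 + 1 + 1 + 1 + 1 + 2 + 2 = 8.

8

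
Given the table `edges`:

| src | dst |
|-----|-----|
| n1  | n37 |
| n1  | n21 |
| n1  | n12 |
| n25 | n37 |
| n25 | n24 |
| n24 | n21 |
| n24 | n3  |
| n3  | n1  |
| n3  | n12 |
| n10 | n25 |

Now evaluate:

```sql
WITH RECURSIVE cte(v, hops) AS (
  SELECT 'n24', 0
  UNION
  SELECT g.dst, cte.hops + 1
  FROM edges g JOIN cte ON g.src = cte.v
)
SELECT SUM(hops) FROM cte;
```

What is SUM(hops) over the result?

Base: (n24, hops=0).
Iteration 1: edges from {n24} -> (n21, hops=1), (n3, hops=1).
Iteration 2: edges from {n21,n3} -> (n1, hops=2), (n12, hops=2).
Iteration 3: edges from {n1,n12} -> (n12, hops=3), (n21, hops=3), (n37, hops=3).
Iteration 4: no outgoing edges from {n12,n21,n37}; recursion stops.
SUM(hops) = 0 + 1 + 1 + 2 + 2 + 3 + 3 + 3 = 15.

15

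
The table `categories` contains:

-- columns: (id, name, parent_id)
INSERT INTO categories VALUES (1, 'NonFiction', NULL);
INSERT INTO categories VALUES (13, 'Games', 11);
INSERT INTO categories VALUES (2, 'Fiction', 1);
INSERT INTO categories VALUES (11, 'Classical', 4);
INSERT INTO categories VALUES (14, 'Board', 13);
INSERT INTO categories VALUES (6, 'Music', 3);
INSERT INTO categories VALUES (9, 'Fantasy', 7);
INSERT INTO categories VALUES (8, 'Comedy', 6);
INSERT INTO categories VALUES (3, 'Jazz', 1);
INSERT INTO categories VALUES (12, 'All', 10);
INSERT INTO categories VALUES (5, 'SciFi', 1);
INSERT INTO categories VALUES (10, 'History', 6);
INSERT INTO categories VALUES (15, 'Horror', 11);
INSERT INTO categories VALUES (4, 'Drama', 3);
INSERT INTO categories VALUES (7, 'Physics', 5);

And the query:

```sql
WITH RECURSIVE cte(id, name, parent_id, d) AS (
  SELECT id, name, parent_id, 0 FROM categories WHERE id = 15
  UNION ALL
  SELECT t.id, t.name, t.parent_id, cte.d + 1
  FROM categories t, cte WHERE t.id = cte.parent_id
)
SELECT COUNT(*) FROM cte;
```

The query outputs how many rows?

5

Base: id=15 (Horror), parent_id=11, d 0.
Iteration 1: join on id=11 -> Classical (id 11, parent_id=4, d 1).
Iteration 2: join on id=4 -> Drama (id 4, parent_id=3, d 2).
Iteration 3: join on id=3 -> Jazz (id 3, parent_id=1, d 3).
Iteration 4: join on id=1 -> NonFiction (id 1, parent_id=NULL, d 4).
Iteration 5: parent_id is NULL; no match; recursion stops.
Total rows emitted: 5.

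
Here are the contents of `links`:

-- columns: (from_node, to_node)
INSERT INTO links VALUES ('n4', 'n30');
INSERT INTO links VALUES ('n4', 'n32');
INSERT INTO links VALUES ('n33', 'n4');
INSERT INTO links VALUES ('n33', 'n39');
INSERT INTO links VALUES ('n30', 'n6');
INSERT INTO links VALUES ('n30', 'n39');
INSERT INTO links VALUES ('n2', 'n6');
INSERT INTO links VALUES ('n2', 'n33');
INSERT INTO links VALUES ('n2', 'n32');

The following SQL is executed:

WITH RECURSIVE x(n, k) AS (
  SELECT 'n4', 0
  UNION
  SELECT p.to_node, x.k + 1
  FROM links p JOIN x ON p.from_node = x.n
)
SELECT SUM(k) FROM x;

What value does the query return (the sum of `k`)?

Base: (n4, k=0).
Iteration 1: edges from {n4} -> (n30, k=1), (n32, k=1).
Iteration 2: edges from {n30,n32} -> (n39, k=2), (n6, k=2).
Iteration 3: no outgoing edges from {n39,n6}; recursion stops.
SUM(k) = 0 + 1 + 1 + 2 + 2 = 6.

6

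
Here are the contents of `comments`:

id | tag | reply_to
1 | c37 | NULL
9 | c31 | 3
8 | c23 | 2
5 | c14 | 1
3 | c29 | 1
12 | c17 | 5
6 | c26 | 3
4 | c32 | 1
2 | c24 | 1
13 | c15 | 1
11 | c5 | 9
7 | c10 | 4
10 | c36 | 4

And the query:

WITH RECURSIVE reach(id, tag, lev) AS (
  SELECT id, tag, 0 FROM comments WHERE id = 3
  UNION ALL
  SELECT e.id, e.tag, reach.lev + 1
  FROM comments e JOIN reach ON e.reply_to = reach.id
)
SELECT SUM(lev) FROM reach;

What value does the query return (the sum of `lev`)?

4

Base: id=3 (c29) at lev 0.
Iteration 1: rows with reply_to in {3} -> c26 (id 6, lev 1), c31 (id 9, lev 1).
Iteration 2: rows with reply_to in {6,9} -> c5 (id 11, lev 2).
Iteration 3: no rows with reply_to in {11}; recursion stops.
SUM(lev) = 0 + 1 + 1 + 2 = 4.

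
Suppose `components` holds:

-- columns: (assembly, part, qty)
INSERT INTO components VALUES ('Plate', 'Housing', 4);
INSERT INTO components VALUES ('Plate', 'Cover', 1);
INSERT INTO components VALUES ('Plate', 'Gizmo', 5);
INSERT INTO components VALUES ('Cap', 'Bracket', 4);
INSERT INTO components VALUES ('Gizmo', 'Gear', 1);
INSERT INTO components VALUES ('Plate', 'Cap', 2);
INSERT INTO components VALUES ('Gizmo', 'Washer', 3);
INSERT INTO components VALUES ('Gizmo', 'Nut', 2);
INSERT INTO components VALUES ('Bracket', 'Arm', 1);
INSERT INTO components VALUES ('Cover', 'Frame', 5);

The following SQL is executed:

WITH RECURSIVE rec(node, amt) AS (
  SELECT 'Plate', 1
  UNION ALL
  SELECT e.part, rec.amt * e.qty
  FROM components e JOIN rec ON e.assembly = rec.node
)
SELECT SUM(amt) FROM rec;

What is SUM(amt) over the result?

Base: (Plate, amt=1).
Iteration 1: components of {Plate} -> Cap = 1*2 = 2, Cover = 1*1 = 1, Gizmo = 1*5 = 5, Housing = 1*4 = 4.
Iteration 2: components of {Cap,Cover,Gizmo,Housing} -> Bracket = 2*4 = 8, Frame = 1*5 = 5, Gear = 5*1 = 5, Nut = 5*2 = 10, Washer = 5*3 = 15.
Iteration 3: components of {Bracket,Frame,Gear,Nut,Washer} -> Arm = 8*1 = 8.
Iteration 4: no further components; recursion stops.
SUM(amt) = 1 + 5 + 1 + 4 + 2 + 10 + 15 + 5 + 5 + 8 + 8 = 64.

64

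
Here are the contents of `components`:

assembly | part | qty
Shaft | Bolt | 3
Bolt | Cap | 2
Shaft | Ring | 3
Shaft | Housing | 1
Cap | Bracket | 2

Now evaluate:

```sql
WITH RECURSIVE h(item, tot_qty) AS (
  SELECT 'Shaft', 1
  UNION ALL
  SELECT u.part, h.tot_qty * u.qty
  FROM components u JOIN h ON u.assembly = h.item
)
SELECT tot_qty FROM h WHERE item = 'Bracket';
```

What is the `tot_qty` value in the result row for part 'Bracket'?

Base: (Shaft, tot_qty=1).
Iteration 1: components of {Shaft} -> Bolt = 1*3 = 3, Housing = 1*1 = 1, Ring = 1*3 = 3.
Iteration 2: components of {Bolt,Housing,Ring} -> Cap = 3*2 = 6.
Iteration 3: components of {Cap} -> Bracket = 6*2 = 12.
Iteration 4: no further components; recursion stops.

12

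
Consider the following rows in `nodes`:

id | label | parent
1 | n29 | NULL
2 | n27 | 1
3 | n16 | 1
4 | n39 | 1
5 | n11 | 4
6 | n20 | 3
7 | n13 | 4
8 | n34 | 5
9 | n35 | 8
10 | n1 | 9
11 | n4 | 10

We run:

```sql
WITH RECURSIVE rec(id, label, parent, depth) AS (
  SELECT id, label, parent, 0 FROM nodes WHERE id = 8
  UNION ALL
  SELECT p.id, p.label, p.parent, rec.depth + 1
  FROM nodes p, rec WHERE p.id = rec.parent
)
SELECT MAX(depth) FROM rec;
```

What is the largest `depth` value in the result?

3

Base: id=8 (n34), parent=5, depth 0.
Iteration 1: join on id=5 -> n11 (id 5, parent=4, depth 1).
Iteration 2: join on id=4 -> n39 (id 4, parent=1, depth 2).
Iteration 3: join on id=1 -> n29 (id 1, parent=NULL, depth 3).
Iteration 4: parent is NULL; no match; recursion stops.
depth values: 0, 1, 2, 3; the maximum is 3.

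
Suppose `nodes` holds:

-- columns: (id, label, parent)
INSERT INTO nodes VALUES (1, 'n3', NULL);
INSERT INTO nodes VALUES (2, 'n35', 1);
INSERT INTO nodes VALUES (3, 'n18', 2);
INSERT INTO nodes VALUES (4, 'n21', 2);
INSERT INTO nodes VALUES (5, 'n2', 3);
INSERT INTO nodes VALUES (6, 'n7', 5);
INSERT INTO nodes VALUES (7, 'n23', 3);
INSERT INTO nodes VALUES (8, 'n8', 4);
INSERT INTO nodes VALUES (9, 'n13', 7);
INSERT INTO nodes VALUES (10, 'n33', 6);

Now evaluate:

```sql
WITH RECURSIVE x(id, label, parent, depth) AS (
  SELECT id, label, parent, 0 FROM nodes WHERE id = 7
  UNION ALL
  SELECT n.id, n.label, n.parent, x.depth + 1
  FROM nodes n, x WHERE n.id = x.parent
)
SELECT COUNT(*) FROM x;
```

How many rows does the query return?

4

Base: id=7 (n23), parent=3, depth 0.
Iteration 1: join on id=3 -> n18 (id 3, parent=2, depth 1).
Iteration 2: join on id=2 -> n35 (id 2, parent=1, depth 2).
Iteration 3: join on id=1 -> n3 (id 1, parent=NULL, depth 3).
Iteration 4: parent is NULL; no match; recursion stops.
Total rows emitted: 4.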